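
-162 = -162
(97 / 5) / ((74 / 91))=8827 / 370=23.86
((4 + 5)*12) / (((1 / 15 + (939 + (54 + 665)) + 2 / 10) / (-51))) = -41310 / 12437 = -3.32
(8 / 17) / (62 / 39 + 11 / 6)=208 / 1513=0.14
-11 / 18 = -0.61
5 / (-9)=-5 / 9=-0.56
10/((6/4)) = 20/3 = 6.67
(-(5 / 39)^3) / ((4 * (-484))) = 125 / 114841584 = 0.00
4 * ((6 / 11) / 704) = 3 / 968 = 0.00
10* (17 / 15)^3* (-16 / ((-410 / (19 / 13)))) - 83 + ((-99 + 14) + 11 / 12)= -1196273917 / 7195500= -166.25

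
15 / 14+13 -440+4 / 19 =-113241 / 266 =-425.72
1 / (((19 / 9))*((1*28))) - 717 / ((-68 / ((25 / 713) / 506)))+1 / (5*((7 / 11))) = 0.33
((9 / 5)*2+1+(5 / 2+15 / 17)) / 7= 1357 / 1190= 1.14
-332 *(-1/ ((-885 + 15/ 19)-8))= -1577/ 4238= -0.37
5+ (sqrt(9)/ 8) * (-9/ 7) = 253/ 56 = 4.52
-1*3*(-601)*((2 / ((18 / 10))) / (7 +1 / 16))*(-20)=-1923200 / 339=-5673.16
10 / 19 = 0.53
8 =8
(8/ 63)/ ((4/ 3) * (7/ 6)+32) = 4/ 1057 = 0.00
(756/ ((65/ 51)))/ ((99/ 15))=12852/ 143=89.87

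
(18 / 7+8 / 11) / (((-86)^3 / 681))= -86487 / 24488156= -0.00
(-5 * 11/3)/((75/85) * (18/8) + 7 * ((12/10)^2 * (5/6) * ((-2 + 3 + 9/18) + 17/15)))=-93500/122937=-0.76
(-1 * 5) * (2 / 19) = -10 / 19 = -0.53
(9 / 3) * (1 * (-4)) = -12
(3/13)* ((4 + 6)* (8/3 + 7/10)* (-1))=-101/13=-7.77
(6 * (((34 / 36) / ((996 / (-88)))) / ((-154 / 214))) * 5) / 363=18190 / 1898127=0.01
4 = 4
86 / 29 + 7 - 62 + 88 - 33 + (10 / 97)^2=812074 / 272861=2.98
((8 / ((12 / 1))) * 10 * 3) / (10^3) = 1 / 50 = 0.02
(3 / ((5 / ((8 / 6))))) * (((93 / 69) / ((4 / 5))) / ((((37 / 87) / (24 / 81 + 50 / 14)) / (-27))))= -1971507 / 5957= -330.96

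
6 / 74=3 / 37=0.08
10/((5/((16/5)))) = 32/5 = 6.40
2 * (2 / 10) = 2 / 5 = 0.40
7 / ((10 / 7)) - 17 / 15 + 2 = 173 / 30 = 5.77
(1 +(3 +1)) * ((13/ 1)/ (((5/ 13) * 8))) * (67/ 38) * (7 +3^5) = 1415375/ 152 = 9311.68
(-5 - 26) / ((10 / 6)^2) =-279 / 25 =-11.16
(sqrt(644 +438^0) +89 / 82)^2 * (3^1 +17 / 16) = 5785 * sqrt(645) / 656 +282418565 / 107584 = 2849.06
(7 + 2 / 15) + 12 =287 / 15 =19.13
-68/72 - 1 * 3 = -71/18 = -3.94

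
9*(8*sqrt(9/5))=216*sqrt(5)/5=96.60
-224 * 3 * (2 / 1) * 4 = -5376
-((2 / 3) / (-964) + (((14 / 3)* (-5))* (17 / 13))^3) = 812246657773 / 28591758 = 28408.42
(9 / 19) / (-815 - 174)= -9 / 18791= -0.00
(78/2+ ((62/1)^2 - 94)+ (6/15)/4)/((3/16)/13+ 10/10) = 3940664/1055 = 3735.23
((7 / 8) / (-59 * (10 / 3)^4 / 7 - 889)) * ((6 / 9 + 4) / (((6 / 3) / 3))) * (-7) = 194481 / 8752504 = 0.02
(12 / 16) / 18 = 1 / 24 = 0.04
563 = 563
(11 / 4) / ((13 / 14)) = 77 / 26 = 2.96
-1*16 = -16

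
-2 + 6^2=34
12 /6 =2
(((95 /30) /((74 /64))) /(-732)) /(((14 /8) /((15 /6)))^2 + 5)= -7600 /11151837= -0.00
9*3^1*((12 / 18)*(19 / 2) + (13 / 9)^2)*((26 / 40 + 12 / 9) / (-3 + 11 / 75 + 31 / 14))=-129115 / 183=-705.55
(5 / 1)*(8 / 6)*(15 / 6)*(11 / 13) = 550 / 39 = 14.10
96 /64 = 3 /2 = 1.50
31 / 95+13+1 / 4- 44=-11561 / 380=-30.42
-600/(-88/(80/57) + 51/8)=8000/751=10.65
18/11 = 1.64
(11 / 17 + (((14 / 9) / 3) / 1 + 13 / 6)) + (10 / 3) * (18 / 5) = 14075 / 918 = 15.33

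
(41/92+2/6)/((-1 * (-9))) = 215/2484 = 0.09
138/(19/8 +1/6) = 54.30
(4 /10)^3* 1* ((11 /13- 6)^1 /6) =-0.05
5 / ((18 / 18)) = 5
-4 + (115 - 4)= 107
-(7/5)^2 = -49/25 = -1.96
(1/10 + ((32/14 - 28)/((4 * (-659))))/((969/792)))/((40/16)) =1608799/37249975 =0.04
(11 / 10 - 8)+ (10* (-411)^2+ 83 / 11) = 185813171 / 110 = 1689210.65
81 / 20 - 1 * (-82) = 1721 / 20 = 86.05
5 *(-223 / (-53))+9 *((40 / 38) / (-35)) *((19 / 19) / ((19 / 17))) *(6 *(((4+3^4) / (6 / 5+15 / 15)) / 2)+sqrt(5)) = -10362245 / 1473241 - 612 *sqrt(5) / 2527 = -7.58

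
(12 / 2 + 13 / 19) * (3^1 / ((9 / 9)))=381 / 19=20.05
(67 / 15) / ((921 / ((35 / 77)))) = 67 / 30393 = 0.00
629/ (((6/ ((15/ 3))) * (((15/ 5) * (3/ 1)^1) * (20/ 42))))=4403/ 36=122.31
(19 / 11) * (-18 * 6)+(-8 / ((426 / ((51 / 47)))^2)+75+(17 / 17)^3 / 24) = -327797897245 / 2939790216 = -111.50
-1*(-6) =6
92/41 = 2.24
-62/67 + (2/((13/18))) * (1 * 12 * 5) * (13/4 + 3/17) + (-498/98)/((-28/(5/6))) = 23100301977/40630408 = 568.55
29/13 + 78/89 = 3595/1157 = 3.11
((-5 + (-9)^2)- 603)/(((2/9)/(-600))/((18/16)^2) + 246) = -28813725/13450034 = -2.14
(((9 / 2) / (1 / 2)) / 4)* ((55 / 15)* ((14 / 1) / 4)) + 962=7927 / 8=990.88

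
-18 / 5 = -3.60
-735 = -735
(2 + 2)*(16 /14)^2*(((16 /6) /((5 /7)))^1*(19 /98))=19456 /5145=3.78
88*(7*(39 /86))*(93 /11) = 101556 /43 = 2361.77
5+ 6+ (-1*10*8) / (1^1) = -69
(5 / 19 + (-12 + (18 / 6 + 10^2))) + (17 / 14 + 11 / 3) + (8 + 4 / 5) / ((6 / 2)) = 131773 / 1330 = 99.08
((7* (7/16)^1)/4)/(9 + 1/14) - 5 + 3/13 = -247509/52832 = -4.68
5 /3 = 1.67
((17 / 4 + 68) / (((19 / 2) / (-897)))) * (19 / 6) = -21602.75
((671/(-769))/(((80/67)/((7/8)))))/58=-314699/28545280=-0.01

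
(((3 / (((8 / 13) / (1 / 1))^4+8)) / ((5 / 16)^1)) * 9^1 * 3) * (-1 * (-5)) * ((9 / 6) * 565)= 1307094165 / 9691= 134877.12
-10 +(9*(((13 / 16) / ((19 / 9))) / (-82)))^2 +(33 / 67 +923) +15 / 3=38240727908379 / 41634147328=918.49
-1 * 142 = -142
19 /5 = 3.80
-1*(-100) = 100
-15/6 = -5/2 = -2.50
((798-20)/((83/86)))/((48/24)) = 33454/83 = 403.06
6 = 6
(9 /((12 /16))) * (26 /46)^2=2028 /529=3.83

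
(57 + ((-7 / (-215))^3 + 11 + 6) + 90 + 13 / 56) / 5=32.85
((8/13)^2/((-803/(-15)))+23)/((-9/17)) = -53077757/1221363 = -43.46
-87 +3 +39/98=-8193/98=-83.60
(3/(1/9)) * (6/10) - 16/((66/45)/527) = -315309/55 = -5732.89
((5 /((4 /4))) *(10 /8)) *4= 25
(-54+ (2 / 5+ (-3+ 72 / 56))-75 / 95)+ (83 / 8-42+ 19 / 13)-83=-11706521 / 69160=-169.27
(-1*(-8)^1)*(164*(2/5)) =524.80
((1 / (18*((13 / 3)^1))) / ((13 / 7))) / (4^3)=7 / 64896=0.00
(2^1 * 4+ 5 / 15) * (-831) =-6925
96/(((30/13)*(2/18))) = 374.40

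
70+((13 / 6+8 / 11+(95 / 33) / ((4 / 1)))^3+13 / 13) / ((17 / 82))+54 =258083319 / 724064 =356.44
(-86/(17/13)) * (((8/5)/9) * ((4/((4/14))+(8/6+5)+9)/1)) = -342.95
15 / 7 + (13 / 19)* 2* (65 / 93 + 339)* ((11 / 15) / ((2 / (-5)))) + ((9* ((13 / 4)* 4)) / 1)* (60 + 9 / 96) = 7339330573 / 1187424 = 6180.88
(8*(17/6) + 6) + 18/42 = 611/21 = 29.10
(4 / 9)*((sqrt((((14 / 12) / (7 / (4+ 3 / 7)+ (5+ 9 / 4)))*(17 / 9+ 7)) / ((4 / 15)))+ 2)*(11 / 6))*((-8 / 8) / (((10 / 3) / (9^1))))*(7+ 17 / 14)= -74.07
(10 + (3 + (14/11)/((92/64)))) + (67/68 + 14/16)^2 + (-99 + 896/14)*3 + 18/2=-368060123/4679488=-78.65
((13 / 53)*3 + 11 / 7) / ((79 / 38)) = 32528 / 29309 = 1.11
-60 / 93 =-20 / 31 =-0.65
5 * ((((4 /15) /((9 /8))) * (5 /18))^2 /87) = 1280 /5137263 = 0.00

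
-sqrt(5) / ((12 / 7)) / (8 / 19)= -133 * sqrt(5) / 96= -3.10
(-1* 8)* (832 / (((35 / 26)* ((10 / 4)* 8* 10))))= -21632 / 875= -24.72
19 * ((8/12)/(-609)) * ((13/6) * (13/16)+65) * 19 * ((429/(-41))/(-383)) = -11408683/15828624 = -0.72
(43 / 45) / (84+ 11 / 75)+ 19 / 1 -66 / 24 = 1231505 / 75732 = 16.26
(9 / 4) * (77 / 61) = 693 / 244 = 2.84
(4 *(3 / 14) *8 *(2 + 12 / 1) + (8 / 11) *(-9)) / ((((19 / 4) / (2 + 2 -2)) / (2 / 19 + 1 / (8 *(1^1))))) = 34440 / 3971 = 8.67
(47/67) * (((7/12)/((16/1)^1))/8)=329/102912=0.00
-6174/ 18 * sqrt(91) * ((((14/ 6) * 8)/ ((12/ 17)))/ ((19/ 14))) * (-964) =1101732464 * sqrt(91)/ 171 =61461157.13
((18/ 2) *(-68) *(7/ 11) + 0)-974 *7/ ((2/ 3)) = -116781/ 11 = -10616.45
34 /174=17 /87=0.20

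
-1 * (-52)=52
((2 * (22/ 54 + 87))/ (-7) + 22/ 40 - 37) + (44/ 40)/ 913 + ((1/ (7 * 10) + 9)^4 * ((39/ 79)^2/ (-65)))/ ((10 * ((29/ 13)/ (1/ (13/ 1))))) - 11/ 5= -63.71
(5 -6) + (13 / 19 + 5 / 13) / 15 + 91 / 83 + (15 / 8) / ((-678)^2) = 21065072141 / 125653089120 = 0.17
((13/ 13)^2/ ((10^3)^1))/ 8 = 1/ 8000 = 0.00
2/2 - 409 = -408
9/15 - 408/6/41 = -1.06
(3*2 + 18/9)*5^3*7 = 7000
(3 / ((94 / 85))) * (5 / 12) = 425 / 376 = 1.13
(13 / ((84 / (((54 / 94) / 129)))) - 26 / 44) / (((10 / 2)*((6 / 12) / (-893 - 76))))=356003817 / 1556170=228.77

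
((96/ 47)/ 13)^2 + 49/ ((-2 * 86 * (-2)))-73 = -9353373919/ 128422424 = -72.83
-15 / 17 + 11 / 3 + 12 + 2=856 / 51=16.78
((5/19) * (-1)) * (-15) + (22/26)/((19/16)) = 1151/247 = 4.66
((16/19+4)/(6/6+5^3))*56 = 368/171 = 2.15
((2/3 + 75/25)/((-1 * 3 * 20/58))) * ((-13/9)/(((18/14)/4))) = 58058/3645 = 15.93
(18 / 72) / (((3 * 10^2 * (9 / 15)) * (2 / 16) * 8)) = 1 / 720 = 0.00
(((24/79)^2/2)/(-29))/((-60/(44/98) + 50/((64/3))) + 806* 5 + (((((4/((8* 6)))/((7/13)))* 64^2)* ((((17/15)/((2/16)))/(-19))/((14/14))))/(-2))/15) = -9101030400/22355925691674523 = -0.00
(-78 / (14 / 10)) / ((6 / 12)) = -780 / 7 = -111.43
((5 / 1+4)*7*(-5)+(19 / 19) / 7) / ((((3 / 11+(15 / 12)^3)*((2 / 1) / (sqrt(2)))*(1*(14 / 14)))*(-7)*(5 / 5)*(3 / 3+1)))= 387904*sqrt(2) / 76783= 7.14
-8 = -8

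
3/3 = 1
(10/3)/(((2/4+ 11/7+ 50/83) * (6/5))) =29050/27963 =1.04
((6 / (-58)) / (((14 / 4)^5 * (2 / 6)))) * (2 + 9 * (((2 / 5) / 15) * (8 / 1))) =-576 / 248675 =-0.00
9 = 9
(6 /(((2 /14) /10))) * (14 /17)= 345.88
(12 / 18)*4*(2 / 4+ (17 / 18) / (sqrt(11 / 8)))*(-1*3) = -136*sqrt(22) / 99 - 4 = -10.44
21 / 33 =7 / 11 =0.64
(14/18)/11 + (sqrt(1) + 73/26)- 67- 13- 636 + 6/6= -1830427/2574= -711.12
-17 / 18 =-0.94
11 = 11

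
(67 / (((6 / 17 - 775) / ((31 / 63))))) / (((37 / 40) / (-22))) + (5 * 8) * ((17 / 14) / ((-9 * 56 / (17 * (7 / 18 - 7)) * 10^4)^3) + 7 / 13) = 8371381952766151938749435269 / 371225303247052800000000000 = 22.55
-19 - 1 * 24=-43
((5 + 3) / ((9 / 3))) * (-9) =-24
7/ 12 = 0.58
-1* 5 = -5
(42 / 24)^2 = 49 / 16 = 3.06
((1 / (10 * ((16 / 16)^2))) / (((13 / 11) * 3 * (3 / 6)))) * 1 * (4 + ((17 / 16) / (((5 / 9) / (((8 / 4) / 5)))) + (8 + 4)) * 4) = 30283 / 9750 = 3.11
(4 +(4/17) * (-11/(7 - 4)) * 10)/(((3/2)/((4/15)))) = -1888/2295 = -0.82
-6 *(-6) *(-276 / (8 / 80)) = -99360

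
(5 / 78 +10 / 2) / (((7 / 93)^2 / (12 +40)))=2277570 / 49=46481.02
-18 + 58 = 40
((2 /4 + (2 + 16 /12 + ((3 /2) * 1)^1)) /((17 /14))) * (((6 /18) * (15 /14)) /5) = 16 /51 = 0.31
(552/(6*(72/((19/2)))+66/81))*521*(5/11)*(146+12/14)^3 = 400694626876596480/44796829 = 8944709610.51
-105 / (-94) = 105 / 94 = 1.12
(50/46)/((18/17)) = 425/414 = 1.03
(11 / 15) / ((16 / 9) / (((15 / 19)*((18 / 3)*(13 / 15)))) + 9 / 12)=0.62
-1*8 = -8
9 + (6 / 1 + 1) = 16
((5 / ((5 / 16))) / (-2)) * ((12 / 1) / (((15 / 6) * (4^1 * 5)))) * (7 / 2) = -168 / 25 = -6.72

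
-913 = -913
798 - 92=706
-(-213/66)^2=-5041/484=-10.42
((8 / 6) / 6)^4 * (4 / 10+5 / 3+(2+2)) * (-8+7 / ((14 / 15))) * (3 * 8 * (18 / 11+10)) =-745472 / 360855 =-2.07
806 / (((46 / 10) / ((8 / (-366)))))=-16120 / 4209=-3.83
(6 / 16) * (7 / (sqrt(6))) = 7 * sqrt(6) / 16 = 1.07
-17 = -17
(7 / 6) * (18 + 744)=889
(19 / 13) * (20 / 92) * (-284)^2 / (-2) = -3831160 / 299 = -12813.24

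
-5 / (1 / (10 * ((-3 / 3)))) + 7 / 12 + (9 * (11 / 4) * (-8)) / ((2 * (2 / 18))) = -10085 / 12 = -840.42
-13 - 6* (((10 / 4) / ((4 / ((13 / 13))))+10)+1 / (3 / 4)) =-339 / 4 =-84.75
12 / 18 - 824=-2470 / 3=-823.33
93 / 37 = 2.51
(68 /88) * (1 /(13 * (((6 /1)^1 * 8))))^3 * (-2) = -17 /2672676864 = -0.00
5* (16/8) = 10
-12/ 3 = -4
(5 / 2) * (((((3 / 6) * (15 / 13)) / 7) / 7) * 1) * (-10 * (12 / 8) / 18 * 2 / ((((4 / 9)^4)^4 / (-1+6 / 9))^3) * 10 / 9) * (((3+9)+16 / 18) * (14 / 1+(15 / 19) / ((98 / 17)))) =1388049867725085994044883004107439774871962666413125 / 46986024094596922616838459114913792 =29541760437753285.27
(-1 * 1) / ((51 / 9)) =-3 / 17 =-0.18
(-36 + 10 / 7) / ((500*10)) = -121 / 17500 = -0.01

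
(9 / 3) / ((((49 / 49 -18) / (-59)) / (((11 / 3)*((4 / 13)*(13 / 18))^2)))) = 1.89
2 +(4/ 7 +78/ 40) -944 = -131527/ 140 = -939.48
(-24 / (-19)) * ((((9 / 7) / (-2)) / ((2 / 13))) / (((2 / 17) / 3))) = -17901 / 133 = -134.59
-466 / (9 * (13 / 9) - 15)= 233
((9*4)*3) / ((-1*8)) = -27 / 2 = -13.50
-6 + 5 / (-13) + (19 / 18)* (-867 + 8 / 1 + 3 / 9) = -320377 / 351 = -912.75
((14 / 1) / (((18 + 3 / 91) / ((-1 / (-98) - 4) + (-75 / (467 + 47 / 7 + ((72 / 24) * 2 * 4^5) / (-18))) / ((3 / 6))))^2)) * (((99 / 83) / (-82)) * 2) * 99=-448122043388448 / 137709608077069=-3.25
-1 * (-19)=19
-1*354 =-354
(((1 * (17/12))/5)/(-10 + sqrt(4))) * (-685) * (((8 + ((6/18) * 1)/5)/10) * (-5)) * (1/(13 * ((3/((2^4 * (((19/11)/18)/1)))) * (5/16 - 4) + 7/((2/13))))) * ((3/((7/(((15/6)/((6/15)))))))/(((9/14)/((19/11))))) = -46242295/32689683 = -1.41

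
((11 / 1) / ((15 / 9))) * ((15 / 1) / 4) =99 / 4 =24.75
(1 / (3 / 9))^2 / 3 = 3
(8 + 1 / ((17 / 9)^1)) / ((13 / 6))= 870 / 221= 3.94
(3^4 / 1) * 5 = 405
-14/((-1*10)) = 1.40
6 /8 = 3 /4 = 0.75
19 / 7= 2.71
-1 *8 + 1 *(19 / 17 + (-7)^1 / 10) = -1289 / 170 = -7.58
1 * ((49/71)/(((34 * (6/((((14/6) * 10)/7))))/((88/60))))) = 539/32589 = 0.02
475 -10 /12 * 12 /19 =9015 /19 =474.47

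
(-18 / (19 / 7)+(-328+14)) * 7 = -2244.42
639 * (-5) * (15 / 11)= -47925 / 11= -4356.82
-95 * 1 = -95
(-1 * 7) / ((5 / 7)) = -49 / 5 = -9.80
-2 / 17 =-0.12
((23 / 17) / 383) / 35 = 23 / 227885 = 0.00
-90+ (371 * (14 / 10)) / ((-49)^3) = -1080503 / 12005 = -90.00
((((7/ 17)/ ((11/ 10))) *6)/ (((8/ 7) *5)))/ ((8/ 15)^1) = 0.74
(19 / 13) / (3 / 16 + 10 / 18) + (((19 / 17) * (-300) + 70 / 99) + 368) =82826182 / 2341053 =35.38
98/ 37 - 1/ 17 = 1629/ 629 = 2.59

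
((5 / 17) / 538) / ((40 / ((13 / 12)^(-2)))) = 9 / 772837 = 0.00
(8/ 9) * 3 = 8/ 3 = 2.67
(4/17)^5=1024/1419857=0.00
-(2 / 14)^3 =-1 / 343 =-0.00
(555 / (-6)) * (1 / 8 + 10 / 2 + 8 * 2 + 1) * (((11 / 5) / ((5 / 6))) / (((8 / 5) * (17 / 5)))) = -1080585 / 1088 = -993.18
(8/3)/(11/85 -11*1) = -170/693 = -0.25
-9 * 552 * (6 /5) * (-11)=327888 /5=65577.60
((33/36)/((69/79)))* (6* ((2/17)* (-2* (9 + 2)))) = -19118/1173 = -16.30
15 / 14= 1.07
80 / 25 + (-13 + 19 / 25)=-226 / 25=-9.04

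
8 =8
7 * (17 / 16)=119 / 16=7.44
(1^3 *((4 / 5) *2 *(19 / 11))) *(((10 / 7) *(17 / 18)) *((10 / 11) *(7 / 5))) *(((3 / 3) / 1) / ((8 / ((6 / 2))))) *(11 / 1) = 646 / 33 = 19.58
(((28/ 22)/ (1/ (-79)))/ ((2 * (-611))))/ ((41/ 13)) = 553/ 21197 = 0.03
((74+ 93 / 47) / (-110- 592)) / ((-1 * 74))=3571 / 2441556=0.00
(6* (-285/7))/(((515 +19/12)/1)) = -20520/43393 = -0.47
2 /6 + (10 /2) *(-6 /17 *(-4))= 377 /51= 7.39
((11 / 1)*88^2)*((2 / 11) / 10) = 7744 / 5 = 1548.80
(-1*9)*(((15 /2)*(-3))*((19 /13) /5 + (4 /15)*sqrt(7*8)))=1539 /26 + 108*sqrt(14)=463.29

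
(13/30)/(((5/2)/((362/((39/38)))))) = 13756/225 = 61.14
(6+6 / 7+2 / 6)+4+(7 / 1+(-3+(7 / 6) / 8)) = 5153 / 336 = 15.34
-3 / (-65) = 3 / 65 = 0.05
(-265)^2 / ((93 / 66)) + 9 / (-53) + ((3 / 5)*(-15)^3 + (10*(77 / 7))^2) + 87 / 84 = 2756235935 / 46004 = 59912.96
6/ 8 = 3/ 4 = 0.75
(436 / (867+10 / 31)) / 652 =3379 / 4382581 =0.00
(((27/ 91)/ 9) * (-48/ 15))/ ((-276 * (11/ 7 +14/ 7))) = 4/ 37375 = 0.00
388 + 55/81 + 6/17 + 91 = 661004/1377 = 480.03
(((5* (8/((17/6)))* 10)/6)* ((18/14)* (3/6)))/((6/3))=900/119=7.56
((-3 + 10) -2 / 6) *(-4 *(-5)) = 400 / 3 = 133.33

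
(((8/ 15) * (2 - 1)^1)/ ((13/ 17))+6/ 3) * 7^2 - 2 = 25384/ 195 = 130.17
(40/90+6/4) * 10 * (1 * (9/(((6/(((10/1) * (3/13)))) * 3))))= 875/39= 22.44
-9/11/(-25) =9/275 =0.03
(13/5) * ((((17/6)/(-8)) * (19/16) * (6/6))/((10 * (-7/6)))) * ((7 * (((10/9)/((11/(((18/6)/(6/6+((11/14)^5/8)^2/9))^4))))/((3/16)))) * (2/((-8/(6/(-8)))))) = 227504386798098281845150460219725313593235007227609713999872/42407675460463773876021556933229439543647197434564888199255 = 5.36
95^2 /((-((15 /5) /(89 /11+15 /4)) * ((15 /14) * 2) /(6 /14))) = -940405 /132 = -7124.28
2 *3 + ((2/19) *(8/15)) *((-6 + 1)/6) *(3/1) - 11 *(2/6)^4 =8809/1539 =5.72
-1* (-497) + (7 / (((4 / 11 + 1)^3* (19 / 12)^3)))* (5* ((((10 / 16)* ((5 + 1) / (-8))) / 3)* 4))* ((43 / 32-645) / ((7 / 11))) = 369739137 / 137180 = 2695.28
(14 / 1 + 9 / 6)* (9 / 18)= 31 / 4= 7.75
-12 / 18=-2 / 3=-0.67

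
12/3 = 4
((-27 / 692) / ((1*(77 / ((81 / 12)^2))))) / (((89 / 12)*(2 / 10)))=-295245 / 18969104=-0.02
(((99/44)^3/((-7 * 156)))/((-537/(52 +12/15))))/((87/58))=891/1303120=0.00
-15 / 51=-5 / 17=-0.29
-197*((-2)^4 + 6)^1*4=-17336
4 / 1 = 4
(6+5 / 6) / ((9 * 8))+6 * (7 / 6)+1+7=6521 / 432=15.09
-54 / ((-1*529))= 54 / 529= 0.10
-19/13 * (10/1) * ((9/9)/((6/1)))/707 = -95/27573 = -0.00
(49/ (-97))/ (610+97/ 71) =-497/ 601497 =-0.00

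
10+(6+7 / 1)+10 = 33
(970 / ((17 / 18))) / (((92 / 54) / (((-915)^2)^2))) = 165219911094318750 / 391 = 422557317376774.30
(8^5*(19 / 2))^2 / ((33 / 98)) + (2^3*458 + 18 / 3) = 287779081317.52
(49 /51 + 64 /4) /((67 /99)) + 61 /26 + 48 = 75.41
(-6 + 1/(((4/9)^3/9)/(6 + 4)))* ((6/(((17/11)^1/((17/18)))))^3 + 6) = 16230403/288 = 56355.57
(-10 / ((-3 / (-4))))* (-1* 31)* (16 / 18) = 9920 / 27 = 367.41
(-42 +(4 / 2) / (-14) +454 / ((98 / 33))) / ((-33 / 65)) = -352690 / 1617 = -218.11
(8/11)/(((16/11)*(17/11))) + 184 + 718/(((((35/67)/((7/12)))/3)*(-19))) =93232/1615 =57.73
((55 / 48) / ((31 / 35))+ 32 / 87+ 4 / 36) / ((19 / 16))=229475 / 153729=1.49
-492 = -492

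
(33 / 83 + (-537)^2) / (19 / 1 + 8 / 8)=1196733 / 83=14418.47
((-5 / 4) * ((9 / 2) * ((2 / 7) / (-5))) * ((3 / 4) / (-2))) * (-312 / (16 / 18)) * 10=47385 / 112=423.08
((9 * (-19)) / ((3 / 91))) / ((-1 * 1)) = 5187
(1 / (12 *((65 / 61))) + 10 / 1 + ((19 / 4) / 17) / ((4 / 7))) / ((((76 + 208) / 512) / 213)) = 4483864 / 1105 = 4057.80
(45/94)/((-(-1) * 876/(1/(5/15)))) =45/27448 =0.00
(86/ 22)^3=79507/ 1331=59.73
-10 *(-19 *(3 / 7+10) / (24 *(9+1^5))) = 1387 / 168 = 8.26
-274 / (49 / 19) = -5206 / 49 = -106.24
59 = 59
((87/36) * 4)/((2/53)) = 1537/6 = 256.17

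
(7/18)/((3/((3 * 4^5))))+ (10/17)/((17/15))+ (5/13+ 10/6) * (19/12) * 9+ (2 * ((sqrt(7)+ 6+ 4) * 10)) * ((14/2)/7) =20 * sqrt(7)+ 21233618/33813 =680.89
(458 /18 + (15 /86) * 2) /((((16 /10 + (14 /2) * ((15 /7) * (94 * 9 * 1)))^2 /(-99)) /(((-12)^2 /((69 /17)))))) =-0.00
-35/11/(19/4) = -140/209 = -0.67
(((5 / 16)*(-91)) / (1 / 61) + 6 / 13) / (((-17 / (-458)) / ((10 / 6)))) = -413023255 / 5304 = -77870.15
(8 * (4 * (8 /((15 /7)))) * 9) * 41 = 220416 /5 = 44083.20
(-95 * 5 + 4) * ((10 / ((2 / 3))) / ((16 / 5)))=-35325 / 16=-2207.81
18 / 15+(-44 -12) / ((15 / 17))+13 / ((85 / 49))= -13967 / 255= -54.77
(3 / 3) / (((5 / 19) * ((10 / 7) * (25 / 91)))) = 12103 / 1250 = 9.68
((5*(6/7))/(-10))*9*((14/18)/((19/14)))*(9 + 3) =-504/19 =-26.53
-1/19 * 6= -0.32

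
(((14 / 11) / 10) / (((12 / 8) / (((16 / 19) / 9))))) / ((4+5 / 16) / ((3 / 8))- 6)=448 / 310365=0.00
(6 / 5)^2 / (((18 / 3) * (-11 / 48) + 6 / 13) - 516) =-0.00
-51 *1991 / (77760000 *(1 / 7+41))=-236929 / 7464960000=-0.00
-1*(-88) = 88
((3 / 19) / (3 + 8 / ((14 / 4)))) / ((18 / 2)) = 7 / 2109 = 0.00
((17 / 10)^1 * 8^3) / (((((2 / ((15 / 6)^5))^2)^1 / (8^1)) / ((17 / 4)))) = 70556640.62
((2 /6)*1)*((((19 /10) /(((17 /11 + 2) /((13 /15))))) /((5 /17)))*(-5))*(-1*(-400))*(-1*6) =56848 /9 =6316.44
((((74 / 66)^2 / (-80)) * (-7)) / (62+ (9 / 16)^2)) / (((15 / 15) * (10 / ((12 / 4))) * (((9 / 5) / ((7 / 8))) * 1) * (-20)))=-9583 / 744549300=-0.00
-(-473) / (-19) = -473 / 19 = -24.89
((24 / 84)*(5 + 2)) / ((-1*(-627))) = 2 / 627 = 0.00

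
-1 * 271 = -271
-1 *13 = -13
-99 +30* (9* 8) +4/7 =14431/7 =2061.57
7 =7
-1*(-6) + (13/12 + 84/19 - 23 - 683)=-158345/228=-694.50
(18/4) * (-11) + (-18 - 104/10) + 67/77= -59313/770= -77.03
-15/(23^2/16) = -240/529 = -0.45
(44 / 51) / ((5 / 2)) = 88 / 255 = 0.35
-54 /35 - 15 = -579 /35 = -16.54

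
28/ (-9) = -28/ 9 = -3.11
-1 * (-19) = 19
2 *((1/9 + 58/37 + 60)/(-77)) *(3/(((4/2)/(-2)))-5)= 328624/25641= 12.82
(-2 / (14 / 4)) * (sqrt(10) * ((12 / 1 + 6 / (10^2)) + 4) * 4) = -6424 * sqrt(10) / 175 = -116.08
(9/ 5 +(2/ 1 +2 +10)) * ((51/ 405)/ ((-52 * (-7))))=1343/ 245700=0.01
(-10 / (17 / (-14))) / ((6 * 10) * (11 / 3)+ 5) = 28 / 765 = 0.04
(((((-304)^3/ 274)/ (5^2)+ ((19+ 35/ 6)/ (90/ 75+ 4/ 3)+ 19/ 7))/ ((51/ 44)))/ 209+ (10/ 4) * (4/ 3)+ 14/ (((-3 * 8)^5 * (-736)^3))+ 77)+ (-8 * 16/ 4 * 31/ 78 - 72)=-64557796062188210245095563/ 3036111713430695785267200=-21.26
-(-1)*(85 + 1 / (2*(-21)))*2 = 3569 / 21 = 169.95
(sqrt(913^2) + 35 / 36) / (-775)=-32903 / 27900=-1.18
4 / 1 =4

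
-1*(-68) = 68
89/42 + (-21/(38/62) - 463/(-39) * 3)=3.47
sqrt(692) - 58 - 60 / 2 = -88+2 * sqrt(173) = -61.69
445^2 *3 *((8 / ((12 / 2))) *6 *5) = 23763000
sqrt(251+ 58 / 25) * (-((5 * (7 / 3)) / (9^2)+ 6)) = -1493 * sqrt(6333) / 1215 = -97.79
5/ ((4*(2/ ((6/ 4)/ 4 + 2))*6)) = 95/ 384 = 0.25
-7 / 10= -0.70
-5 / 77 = -0.06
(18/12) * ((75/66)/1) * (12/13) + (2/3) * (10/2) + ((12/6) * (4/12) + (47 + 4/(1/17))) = 17242/143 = 120.57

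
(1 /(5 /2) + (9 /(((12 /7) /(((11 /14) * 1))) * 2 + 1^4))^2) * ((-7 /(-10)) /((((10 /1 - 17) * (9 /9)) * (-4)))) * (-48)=-335802 /87025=-3.86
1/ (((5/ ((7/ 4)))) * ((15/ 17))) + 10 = 3119/ 300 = 10.40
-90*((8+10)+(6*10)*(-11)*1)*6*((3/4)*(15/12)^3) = 16250625/32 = 507832.03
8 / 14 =4 / 7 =0.57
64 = 64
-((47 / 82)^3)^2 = -10779215329 / 304006671424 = -0.04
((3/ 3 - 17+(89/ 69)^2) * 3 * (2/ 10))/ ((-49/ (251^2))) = 860026651/ 77763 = 11059.59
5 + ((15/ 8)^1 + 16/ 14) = 449/ 56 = 8.02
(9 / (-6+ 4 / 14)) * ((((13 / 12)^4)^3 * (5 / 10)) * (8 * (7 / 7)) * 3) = -163086595857367 / 3302259425280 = -49.39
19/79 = 0.24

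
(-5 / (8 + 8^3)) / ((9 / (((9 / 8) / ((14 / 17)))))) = -17 / 11648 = -0.00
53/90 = 0.59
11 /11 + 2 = 3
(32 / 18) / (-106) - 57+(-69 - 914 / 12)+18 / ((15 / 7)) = -924347 / 4770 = -193.78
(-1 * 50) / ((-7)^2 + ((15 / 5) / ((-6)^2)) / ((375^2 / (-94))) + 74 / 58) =-1223437500 / 1230186137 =-0.99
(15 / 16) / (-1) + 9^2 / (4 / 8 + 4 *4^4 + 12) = -9501 / 11056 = -0.86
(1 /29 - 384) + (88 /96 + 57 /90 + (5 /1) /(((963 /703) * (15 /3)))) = -213186623 /558540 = -381.69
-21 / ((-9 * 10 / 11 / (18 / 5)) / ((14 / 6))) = 539 / 25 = 21.56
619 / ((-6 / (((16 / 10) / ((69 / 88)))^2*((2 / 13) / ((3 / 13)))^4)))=-2454290432 / 28923075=-84.86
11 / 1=11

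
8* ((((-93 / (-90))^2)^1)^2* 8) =3694084 / 50625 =72.97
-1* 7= -7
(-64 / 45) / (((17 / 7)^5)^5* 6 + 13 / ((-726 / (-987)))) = -0.00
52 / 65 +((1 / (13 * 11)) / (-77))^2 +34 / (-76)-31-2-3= -821172885343 / 23036002990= -35.65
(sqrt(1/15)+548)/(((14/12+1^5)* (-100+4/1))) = -137/52- sqrt(15)/3120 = -2.64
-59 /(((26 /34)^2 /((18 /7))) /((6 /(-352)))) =4.42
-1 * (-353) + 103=456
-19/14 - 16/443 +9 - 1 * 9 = -8641/6202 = -1.39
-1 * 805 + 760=-45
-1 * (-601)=601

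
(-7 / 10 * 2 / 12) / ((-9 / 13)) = 91 / 540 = 0.17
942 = 942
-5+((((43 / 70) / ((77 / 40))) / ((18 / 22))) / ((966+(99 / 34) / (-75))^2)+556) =551.00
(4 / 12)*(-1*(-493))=164.33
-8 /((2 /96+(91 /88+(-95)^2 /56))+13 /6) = -9856 /202519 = -0.05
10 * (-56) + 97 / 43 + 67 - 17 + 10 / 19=-414397 / 817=-507.22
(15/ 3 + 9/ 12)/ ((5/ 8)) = 46/ 5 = 9.20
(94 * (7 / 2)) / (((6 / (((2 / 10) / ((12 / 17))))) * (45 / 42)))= 39151 / 2700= 14.50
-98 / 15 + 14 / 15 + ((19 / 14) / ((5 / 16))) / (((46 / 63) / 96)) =13004 / 23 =565.39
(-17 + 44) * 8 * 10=2160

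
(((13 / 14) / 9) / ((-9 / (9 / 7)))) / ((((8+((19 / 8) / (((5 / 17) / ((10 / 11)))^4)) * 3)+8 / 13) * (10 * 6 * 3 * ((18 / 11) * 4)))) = -27217619 / 1433617057918080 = -0.00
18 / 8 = 9 / 4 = 2.25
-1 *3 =-3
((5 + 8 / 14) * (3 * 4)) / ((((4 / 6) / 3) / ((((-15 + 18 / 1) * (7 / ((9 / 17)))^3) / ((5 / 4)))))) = 25036648 / 15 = 1669109.87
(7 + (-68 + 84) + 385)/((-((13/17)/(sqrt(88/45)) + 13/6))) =-15564384/77389 + 374544 * sqrt(110)/77389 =-150.36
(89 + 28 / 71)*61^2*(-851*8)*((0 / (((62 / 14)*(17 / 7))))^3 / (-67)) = 0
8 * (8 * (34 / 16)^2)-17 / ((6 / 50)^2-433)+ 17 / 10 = 393393481 / 1353080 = 290.74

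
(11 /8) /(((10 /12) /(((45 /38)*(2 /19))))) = 297 /1444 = 0.21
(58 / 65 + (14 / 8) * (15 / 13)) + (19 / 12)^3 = 772859 / 112320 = 6.88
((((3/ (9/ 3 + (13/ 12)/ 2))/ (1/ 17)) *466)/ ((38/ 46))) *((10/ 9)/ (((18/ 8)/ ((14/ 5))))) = 11231.96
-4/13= -0.31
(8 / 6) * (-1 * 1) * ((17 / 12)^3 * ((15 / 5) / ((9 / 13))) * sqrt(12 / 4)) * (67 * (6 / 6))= -4279223 * sqrt(3) / 3888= -1906.34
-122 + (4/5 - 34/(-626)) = -189593/1565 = -121.15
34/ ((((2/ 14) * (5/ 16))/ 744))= 2833152/ 5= 566630.40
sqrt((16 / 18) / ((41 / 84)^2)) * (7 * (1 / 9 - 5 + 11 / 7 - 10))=-46984 * sqrt(2) / 369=-180.07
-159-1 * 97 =-256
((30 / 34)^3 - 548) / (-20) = 2688949 / 98260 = 27.37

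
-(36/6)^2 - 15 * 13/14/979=-493611/13706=-36.01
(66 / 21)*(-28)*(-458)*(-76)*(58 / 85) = -177660032 / 85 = -2090118.02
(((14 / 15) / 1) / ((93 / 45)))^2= 196 / 961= 0.20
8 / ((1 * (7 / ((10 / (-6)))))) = -40 / 21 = -1.90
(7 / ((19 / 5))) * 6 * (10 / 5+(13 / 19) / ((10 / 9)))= 10437 / 361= 28.91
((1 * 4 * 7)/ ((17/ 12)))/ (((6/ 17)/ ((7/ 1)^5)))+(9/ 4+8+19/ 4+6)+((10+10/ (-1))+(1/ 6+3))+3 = 941219.17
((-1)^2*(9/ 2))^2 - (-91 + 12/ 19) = 8407/ 76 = 110.62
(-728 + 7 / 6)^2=528286.69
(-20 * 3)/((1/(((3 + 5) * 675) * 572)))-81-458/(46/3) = -4262546550/23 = -185328110.87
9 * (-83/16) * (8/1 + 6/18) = -6225/16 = -389.06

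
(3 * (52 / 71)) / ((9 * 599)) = 52 / 127587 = 0.00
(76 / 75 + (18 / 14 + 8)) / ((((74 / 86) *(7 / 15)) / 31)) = 7207531 / 9065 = 795.09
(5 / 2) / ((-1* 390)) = -1 / 156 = -0.01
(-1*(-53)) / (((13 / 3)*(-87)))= -53 / 377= -0.14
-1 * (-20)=20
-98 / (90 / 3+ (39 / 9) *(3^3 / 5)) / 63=-0.03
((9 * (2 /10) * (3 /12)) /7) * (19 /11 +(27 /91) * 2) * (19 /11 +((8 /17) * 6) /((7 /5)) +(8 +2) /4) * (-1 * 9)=-3075900561 /366886520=-8.38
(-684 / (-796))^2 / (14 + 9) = 29241 / 910823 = 0.03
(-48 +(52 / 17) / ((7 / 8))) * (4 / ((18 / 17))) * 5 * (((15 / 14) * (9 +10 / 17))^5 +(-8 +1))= -144599151897518565595 / 1503402805737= -96181243.87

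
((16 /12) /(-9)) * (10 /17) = -40 /459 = -0.09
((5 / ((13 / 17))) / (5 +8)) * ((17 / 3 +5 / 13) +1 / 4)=83555 / 26364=3.17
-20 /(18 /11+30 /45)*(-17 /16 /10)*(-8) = -561 /76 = -7.38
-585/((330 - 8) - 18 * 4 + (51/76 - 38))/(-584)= 11115/2359798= 0.00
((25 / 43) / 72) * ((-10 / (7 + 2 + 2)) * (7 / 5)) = -175 / 17028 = -0.01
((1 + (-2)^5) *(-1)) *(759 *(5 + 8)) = 305877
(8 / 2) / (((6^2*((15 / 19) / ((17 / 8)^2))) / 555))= 203167 / 576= 352.72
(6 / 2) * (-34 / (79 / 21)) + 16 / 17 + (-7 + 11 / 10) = -430737 / 13430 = -32.07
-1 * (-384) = 384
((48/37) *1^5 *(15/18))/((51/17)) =40/111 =0.36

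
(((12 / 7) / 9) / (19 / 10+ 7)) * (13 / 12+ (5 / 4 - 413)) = -7040 / 801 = -8.79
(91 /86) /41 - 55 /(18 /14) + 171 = 4069823 /31734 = 128.25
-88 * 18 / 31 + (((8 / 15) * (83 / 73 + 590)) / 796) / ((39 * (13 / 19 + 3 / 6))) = -605656799132 / 11855121525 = -51.09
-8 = -8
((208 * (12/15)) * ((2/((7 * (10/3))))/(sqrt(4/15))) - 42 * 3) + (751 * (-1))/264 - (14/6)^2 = -106.67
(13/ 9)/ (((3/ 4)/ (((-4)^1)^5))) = -53248/ 27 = -1972.15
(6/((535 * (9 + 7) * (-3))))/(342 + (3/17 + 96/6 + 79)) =-17/31808960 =-0.00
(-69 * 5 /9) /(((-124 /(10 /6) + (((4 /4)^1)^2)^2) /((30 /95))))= 1150 /6973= 0.16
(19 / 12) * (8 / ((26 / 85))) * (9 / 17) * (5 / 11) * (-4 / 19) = -300 / 143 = -2.10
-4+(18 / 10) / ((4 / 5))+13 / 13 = -3 / 4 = -0.75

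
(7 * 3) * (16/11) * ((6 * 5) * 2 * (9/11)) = 181440/121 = 1499.50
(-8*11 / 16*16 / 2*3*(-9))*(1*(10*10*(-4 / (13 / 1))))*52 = -1900800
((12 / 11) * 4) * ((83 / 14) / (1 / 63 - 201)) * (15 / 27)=-4980 / 69641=-0.07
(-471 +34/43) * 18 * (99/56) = -18015129/1204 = -14962.73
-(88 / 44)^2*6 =-24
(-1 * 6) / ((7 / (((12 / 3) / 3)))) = -1.14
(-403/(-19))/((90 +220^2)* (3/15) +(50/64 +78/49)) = 631904/288993515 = 0.00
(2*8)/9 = 16/9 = 1.78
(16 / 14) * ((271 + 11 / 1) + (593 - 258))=4936 / 7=705.14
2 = 2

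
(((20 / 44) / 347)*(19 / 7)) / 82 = 95 / 2190958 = 0.00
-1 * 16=-16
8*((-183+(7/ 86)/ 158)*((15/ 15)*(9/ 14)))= -22379373/ 23779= -941.14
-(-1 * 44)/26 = 22/13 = 1.69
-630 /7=-90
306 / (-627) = -102 / 209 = -0.49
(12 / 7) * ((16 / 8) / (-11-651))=-12 / 2317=-0.01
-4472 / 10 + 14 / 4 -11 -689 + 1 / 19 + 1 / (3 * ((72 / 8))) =-5866721 / 5130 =-1143.61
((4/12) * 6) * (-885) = -1770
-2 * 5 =-10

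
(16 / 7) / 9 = 16 / 63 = 0.25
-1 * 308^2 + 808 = -94056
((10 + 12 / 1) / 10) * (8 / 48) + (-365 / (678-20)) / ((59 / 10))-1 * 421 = -245002159 / 582330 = -420.73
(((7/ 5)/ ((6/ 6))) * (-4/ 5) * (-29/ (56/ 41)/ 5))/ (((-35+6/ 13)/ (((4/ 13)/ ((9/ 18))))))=-4756/ 56125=-0.08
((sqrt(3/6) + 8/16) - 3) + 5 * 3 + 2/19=sqrt(2)/2 + 479/38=13.31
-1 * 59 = -59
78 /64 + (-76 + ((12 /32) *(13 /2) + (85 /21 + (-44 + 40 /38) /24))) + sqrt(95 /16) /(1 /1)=-894853 /12768 + sqrt(95) /4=-67.65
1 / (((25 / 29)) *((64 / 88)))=319 / 200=1.60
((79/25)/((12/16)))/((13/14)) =4424/975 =4.54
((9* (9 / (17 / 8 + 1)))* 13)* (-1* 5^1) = -8424 / 5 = -1684.80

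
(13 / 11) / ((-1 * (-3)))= 13 / 33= 0.39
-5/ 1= -5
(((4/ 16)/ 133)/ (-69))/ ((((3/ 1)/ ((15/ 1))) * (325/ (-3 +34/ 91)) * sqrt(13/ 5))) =239 * sqrt(65)/ 2822661660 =0.00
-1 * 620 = -620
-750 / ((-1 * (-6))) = -125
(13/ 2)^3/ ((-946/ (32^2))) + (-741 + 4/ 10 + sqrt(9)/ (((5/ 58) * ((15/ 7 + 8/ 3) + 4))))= -452365073/ 437525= -1033.92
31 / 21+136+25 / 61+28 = 212500 / 1281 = 165.89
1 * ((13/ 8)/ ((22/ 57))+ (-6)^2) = 7077/ 176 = 40.21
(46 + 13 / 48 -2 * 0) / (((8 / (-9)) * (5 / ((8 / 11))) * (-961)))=6663 / 845680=0.01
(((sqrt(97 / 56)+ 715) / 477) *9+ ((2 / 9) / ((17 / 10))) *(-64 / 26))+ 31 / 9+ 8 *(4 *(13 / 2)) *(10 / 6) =sqrt(1358) / 1484+ 38295878 / 105417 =363.30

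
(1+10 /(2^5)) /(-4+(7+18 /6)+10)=21 /256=0.08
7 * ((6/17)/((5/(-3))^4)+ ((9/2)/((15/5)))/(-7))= -25071/21250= -1.18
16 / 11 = 1.45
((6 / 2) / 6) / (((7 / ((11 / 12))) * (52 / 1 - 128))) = -11 / 12768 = -0.00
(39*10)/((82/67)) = 13065/41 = 318.66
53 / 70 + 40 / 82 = 3573 / 2870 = 1.24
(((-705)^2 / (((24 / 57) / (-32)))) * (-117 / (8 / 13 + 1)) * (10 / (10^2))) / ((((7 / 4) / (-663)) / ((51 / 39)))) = -6641694179640 / 49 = -135544779176.33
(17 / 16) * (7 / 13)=119 / 208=0.57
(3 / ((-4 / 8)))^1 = -6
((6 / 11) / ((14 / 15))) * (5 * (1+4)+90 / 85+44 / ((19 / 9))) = 681705 / 24871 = 27.41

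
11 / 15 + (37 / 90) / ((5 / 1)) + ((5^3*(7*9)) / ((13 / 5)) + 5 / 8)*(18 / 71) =638684107 / 830700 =768.85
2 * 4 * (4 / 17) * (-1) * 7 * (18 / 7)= -576 / 17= -33.88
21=21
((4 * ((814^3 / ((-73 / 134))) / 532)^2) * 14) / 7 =2611716485577423559808 / 94264681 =27706204040274.89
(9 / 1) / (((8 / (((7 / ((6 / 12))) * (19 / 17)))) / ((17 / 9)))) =133 / 4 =33.25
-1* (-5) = 5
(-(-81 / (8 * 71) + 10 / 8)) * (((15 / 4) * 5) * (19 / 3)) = -298775 / 2272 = -131.50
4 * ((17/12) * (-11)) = -187/3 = -62.33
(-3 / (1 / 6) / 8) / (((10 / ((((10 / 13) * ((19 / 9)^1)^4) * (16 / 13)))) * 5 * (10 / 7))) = -1824494 / 3080025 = -0.59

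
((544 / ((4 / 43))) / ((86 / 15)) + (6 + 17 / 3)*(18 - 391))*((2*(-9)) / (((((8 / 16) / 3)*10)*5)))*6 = 215892 / 5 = 43178.40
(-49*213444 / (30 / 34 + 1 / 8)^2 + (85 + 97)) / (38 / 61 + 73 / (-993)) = -11717346215245314 / 624651089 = -18758225.87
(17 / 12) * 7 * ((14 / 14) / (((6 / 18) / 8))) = 238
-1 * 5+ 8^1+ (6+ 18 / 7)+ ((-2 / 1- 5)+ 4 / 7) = 36 / 7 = 5.14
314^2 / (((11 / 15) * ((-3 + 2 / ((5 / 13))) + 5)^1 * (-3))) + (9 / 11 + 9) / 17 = -10474853 / 1683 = -6223.92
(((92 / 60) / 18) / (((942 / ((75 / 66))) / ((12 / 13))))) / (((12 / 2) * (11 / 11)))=115 / 7274124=0.00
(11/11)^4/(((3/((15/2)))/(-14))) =-35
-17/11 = -1.55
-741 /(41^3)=-741 /68921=-0.01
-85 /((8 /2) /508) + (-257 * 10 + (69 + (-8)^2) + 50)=-13182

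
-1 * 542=-542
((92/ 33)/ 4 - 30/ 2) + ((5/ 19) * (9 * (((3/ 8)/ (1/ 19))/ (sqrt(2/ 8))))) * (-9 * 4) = -40567/ 33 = -1229.30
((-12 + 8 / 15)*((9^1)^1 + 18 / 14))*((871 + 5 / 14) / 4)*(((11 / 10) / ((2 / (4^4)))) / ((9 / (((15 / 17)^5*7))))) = -14956169184000 / 9938999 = -1504796.33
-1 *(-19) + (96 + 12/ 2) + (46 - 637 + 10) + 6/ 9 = -1378/ 3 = -459.33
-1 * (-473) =473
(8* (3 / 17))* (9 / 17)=0.75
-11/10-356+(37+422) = 1019/10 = 101.90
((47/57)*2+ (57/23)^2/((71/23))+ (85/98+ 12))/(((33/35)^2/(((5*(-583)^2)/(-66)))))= -52867926007375/110580228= -478095.65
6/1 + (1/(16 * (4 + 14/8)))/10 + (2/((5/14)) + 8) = 18033/920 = 19.60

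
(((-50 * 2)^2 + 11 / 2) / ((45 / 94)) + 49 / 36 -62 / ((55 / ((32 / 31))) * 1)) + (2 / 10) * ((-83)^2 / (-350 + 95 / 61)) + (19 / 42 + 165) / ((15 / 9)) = 2061756752779 / 98198100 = 20995.89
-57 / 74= -0.77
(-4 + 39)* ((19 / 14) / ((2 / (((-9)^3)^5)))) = -19559657548991655 / 4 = -4889914387247913.75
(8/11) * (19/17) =0.81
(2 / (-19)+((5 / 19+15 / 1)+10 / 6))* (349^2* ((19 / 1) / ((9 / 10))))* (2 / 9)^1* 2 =4672286360 / 243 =19227515.88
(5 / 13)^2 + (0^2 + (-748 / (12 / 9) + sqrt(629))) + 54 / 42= -661967 / 1183 + sqrt(629)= -534.49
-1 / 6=-0.17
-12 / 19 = -0.63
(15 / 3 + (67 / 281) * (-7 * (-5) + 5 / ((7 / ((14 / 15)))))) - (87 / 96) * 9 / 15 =1748099 / 134880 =12.96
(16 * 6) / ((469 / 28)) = 384 / 67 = 5.73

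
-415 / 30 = -83 / 6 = -13.83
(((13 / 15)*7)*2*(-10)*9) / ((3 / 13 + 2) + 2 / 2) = -338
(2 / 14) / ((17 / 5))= 0.04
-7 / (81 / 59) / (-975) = 413 / 78975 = 0.01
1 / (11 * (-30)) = -1 / 330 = -0.00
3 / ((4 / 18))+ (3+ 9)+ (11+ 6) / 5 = 289 / 10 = 28.90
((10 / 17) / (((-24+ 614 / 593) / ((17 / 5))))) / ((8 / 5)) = -0.05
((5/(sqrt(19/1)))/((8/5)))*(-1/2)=-25*sqrt(19)/304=-0.36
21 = 21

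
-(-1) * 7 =7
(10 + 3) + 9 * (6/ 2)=40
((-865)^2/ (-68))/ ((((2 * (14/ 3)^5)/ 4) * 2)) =-181818675/ 36572032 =-4.97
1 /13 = 0.08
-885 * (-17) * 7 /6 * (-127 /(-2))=4458335 /4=1114583.75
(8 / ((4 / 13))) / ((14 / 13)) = 169 / 7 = 24.14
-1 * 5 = -5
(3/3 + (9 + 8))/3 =6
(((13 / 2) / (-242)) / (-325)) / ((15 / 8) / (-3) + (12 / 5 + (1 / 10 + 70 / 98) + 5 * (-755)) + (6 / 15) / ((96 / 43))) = -84 / 3834096145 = -0.00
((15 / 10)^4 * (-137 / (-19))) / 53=11097 / 16112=0.69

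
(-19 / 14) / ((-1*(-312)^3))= -19 / 425198592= -0.00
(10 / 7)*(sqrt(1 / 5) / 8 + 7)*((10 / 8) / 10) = sqrt(5) / 224 + 5 / 4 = 1.26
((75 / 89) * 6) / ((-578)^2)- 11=-11.00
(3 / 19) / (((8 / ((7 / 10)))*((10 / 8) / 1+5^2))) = 1 / 1900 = 0.00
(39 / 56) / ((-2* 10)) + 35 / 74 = 0.44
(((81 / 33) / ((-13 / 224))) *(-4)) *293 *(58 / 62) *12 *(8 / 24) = 822237696 / 4433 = 185481.10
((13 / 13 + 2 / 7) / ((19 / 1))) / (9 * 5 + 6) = 3 / 2261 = 0.00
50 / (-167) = -50 / 167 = -0.30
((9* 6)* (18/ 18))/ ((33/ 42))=756/ 11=68.73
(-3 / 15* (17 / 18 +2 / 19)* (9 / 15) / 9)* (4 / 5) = -718 / 64125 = -0.01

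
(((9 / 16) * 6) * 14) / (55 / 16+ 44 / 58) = 7308 / 649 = 11.26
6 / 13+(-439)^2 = 2505379 / 13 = 192721.46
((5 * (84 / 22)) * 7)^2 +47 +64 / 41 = 88837811 / 4961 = 17907.24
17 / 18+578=10421 / 18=578.94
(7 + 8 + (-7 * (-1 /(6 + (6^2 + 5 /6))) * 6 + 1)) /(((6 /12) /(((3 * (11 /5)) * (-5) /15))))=-96008 /1285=-74.71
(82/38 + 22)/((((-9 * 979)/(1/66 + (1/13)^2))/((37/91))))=-147815/6293425138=-0.00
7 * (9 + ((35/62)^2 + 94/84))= 842575/11532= 73.06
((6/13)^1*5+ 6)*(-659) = -71172/13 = -5474.77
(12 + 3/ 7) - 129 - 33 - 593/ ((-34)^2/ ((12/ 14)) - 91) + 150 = -0.04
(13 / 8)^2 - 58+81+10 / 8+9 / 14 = 12335 / 448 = 27.53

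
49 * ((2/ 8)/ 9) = 49/ 36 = 1.36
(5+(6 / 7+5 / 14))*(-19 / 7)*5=-8265 / 98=-84.34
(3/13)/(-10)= -0.02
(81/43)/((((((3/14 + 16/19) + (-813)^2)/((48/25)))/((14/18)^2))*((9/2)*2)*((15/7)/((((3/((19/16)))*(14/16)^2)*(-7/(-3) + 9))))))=32000528/8505197443125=0.00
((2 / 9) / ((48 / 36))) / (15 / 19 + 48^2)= 19 / 262746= 0.00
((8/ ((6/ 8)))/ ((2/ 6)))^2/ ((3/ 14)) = 14336/ 3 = 4778.67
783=783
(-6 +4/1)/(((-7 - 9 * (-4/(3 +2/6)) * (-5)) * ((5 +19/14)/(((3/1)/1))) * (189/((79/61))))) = 316/2980521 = 0.00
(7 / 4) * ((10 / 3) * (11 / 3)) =385 / 18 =21.39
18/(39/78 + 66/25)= 900/157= 5.73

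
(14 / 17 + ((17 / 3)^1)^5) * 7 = 168986797 / 4131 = 40907.00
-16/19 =-0.84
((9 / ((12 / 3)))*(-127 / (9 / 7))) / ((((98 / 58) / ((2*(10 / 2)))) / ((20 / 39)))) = -184150 / 273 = -674.54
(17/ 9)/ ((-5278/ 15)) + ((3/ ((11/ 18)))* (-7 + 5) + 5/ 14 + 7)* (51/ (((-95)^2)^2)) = -38089097737/ 7093290579375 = -0.01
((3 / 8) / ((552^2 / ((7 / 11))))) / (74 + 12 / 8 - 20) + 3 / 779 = 1488179789 / 386429269248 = 0.00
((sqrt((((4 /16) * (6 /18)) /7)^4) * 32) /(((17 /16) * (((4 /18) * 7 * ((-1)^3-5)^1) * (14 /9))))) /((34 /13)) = -0.00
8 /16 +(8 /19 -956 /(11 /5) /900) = 8243 /18810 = 0.44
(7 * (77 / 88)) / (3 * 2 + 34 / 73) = 3577 / 3776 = 0.95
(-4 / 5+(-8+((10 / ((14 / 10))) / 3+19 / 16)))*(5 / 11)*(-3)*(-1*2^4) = -799 / 7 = -114.14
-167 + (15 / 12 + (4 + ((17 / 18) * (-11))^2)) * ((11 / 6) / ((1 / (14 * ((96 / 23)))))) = 22277599 / 1863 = 11957.92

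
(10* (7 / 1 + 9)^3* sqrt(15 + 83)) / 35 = 8192* sqrt(2) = 11585.24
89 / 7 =12.71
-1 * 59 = -59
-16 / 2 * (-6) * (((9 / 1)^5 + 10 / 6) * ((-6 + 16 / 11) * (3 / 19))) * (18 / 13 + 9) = -21125229.30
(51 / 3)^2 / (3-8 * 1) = -289 / 5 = -57.80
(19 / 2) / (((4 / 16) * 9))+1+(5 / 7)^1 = 374 / 63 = 5.94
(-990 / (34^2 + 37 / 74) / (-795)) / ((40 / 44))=242 / 204315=0.00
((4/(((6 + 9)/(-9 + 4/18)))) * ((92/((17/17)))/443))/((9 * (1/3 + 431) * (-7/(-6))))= -29072/270856845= -0.00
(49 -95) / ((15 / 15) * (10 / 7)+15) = -2.80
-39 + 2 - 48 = -85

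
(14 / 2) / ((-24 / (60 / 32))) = -35 / 64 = -0.55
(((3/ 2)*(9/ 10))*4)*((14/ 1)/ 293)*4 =1.03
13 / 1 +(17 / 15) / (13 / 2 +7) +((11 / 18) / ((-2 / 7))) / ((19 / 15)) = 11.40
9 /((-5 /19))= -171 /5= -34.20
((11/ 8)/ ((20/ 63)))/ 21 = 33/ 160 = 0.21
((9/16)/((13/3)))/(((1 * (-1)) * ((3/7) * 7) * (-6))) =3/416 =0.01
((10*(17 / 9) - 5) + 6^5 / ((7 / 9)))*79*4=199310996 / 63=3163666.60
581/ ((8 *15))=581/ 120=4.84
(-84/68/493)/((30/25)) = -35/16762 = -0.00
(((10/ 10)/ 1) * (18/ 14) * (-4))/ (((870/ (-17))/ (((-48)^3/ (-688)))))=16.15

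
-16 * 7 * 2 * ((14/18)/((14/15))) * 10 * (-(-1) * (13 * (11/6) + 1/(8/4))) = -408800/9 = -45422.22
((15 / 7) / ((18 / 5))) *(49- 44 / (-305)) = 74945 / 2562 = 29.25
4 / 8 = 1 / 2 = 0.50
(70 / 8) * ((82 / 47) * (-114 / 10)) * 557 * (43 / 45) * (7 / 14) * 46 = -3003910469 / 1410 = -2130432.96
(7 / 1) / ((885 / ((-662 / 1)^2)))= 3067708 / 885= 3466.34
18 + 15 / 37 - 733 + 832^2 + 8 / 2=25585996 / 37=691513.41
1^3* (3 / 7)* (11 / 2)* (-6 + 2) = -66 / 7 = -9.43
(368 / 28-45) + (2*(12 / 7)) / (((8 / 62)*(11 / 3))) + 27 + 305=23669 / 77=307.39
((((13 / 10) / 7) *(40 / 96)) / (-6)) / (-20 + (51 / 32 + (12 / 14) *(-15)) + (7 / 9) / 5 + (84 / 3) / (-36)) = 130 / 321407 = 0.00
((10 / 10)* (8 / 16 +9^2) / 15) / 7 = 163 / 210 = 0.78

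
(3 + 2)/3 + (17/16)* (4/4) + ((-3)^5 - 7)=-11869/48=-247.27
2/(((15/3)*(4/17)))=17/10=1.70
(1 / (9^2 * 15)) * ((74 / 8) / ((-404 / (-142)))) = 2627 / 981720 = 0.00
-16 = -16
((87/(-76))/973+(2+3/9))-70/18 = -1.56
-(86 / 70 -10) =307 / 35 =8.77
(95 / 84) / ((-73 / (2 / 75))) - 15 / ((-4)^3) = 344317 / 1471680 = 0.23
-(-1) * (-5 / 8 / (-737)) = 5 / 5896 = 0.00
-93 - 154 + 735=488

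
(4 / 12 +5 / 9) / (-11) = -0.08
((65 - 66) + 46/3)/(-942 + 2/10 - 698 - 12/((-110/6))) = -2365/270459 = -0.01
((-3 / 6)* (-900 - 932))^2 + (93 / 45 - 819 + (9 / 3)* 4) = 838251.07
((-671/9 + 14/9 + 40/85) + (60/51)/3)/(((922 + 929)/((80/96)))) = -18395/566406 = -0.03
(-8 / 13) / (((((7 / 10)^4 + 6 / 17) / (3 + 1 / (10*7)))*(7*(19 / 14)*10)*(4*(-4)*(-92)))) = -89675 / 4009189639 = -0.00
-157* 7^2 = -7693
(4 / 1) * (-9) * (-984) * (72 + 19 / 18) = 2587920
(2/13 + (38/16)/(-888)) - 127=-11714743/92352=-126.85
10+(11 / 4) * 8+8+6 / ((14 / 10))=310 / 7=44.29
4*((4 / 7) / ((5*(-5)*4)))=-0.02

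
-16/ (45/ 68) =-1088/ 45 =-24.18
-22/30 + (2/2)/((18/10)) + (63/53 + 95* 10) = 2268161/2385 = 951.01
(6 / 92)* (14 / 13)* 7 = 147 / 299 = 0.49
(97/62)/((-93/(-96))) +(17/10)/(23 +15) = 606097/365180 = 1.66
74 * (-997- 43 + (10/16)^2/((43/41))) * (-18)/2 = 952731315/1376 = 692391.94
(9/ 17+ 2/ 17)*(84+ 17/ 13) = 12199/ 221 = 55.20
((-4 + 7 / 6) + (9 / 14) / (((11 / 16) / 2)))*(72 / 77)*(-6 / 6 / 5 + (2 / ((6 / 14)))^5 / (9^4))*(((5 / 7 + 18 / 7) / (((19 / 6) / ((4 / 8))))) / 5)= -814927076 / 63495684945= -0.01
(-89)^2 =7921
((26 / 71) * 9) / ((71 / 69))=16146 / 5041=3.20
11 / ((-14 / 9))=-7.07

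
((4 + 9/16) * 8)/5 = 73/10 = 7.30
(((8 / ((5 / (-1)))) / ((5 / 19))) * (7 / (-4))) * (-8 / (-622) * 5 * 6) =6384 / 1555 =4.11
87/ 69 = 29/ 23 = 1.26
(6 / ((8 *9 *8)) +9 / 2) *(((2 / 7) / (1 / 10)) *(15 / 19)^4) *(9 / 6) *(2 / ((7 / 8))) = 109603125 / 6385729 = 17.16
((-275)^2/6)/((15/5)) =75625/18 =4201.39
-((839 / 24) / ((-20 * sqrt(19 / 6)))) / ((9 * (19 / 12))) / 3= 839 * sqrt(114) / 389880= 0.02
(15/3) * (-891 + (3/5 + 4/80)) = -17807/4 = -4451.75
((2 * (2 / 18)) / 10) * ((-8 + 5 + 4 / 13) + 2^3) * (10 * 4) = 184 / 39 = 4.72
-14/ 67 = -0.21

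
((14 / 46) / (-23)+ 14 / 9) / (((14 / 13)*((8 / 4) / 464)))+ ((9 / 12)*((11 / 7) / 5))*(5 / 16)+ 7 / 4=712577353 / 2132928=334.08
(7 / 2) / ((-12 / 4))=-7 / 6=-1.17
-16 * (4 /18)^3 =-128 /729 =-0.18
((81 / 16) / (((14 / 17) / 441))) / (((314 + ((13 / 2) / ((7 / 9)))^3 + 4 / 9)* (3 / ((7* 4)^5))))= 384078529191168 / 22180037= 17316406.15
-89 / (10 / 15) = -267 / 2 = -133.50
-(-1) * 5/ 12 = 5/ 12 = 0.42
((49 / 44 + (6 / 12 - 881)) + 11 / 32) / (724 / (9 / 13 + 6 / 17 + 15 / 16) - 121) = -2169364653 / 602530016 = -3.60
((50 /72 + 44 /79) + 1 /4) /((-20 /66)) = -4697 /948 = -4.95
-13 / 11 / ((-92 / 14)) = 91 / 506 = 0.18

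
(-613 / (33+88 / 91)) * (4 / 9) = -223132 / 27819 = -8.02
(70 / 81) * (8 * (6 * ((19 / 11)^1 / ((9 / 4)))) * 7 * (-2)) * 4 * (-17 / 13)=81034240 / 34749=2331.99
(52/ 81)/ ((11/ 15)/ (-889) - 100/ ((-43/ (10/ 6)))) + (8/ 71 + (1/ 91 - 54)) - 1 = -21207275127104/ 387625944069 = -54.71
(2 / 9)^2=4 / 81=0.05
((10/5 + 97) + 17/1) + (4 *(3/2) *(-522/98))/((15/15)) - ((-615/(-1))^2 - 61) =-18525918/49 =-378079.96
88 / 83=1.06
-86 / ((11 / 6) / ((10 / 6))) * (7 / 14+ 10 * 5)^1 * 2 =-7896.36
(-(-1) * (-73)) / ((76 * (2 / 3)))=-219 / 152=-1.44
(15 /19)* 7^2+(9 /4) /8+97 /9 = 272195 /5472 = 49.74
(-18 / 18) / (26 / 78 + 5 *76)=-3 / 1141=-0.00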